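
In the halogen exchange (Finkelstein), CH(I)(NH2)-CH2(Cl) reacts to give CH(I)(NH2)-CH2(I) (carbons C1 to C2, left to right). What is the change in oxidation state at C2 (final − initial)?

Before: C2 has 1 bond to C, 2 bonds to H, 1 bond to Cl → oxidation state -1.
After: C2 has 1 bond to C, 2 bonds to H, 1 bond to I → oxidation state -1.
Δ = -1 − (-1) = 0, so no net redox change at C2.

0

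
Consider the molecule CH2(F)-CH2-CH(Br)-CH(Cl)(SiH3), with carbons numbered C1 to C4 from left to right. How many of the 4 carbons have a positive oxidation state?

0

Tallying each carbon's bonds:
C1: 1C, 2H, 1F → 0 − 2 + 1 = -1
C2: 2C, 2H → 0 − 2 = -2
C3: 2C, 1H, 1Br → 0 − 1 + 1 = 0
C4: 1C, 1H, 1Cl, 1Si → 0 − 1 + 1 − 1 = -1
0 carbons meet the condition.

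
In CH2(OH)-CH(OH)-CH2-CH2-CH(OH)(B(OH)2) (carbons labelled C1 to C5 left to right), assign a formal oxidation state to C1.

Bonds to more-electronegative neighbours contribute +1 each, bonds to H or metals contribute −1 each, and C–C bonds contribute 0.
C1 has one bond to C (0), one bond to H (-1), one bond to O (+1), one bond to H (-1).
Oxidation state = 0 − 1 + 1 − 1 = -1.

-1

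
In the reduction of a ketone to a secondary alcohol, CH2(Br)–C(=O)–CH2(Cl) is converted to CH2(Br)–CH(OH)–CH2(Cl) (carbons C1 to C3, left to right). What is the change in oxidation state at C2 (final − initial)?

-2

Before: C2 has 2 bonds to C, 2 bonds to O → oxidation state +2.
After: C2 has 2 bonds to C, 1 bond to H, 1 bond to O → oxidation state 0.
Δ = 0 − (+2) = -2, so this is a reduction at C2.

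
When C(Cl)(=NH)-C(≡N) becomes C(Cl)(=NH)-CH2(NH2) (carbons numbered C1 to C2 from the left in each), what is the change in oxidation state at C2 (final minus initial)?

Before: C2 has 1 bond to C, 3 bonds to N → oxidation state +3.
After: C2 has 1 bond to C, 2 bonds to H, 1 bond to N → oxidation state -1.
Δ = -1 − (+3) = -4, so this is a reduction at C2.

-4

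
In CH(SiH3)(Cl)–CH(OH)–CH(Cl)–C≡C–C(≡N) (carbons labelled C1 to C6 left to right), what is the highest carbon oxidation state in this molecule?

Each bond to a more electronegative atom (O, N, halogen) counts +1, each bond to a less electronegative atom (H, metal, B, Si) counts −1, and each C–C bond counts 0. Tallying each carbon:
C1: 1C, 1H, 1Cl, 1Si → 0 − 1 + 1 − 1 = -1
C2: 2C, 1H, 1O → 0 − 1 + 1 = 0
C3: 2C, 1H, 1Cl → 0 − 1 + 1 = 0
C4: 4C → 0 = 0
C5: 4C → 0 = 0
C6: 1C, 3N → 0 + 3 = +3
The highest value is +3.

+3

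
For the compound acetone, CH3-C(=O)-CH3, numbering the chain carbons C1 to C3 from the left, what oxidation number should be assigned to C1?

Assign +1 per bond to O/N/halogen, −1 per bond to H or an electropositive element, and 0 per bond to carbon.
C1 has one bond to H (-1), one bond to H (-1), one bond to H (-1), one bond to C (0).
Oxidation state = -1 − 1 − 1 + 0 = -3.

-3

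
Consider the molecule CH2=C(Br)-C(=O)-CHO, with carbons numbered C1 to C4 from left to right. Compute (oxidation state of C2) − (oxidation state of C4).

0

C2: 3C, 1Br → 0 + 1 = +1
C4: 1C, 1H, 2O → 0 − 1 + 2 = +1
Difference: +1 − (+1) = 0.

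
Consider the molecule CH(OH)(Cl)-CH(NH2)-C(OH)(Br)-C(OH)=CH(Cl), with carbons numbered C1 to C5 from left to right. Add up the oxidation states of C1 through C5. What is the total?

+4

Assign +1 per bond to O/N/halogen, −1 per bond to H or an electropositive element, and 0 per bond to carbon. Tallying each carbon:
C1: 1C, 1H, 1O, 1Cl → 0 − 1 + 1 + 1 = +1
C2: 2C, 1H, 1N → 0 − 1 + 1 = 0
C3: 2C, 1O, 1Br → 0 + 1 + 1 = +2
C4: 3C, 1O → 0 + 1 = +1
C5: 2C, 1H, 1Cl → 0 − 1 + 1 = 0
Sum = +1 + 0 + 2 + 1 + 0 = +4.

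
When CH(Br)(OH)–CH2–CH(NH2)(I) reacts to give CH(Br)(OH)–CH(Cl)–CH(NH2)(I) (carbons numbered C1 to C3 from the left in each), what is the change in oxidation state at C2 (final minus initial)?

+2

Before: C2 has 2 bonds to C, 2 bonds to H → oxidation state -2.
After: C2 has 2 bonds to C, 1 bond to H, 1 bond to Cl → oxidation state 0.
Δ = 0 − (-2) = +2, so this is an oxidation at C2.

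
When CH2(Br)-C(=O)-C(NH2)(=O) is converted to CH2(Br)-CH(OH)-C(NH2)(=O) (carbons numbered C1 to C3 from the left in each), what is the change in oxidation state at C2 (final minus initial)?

Before: C2 has 2 bonds to C, 2 bonds to O → oxidation state +2.
After: C2 has 2 bonds to C, 1 bond to H, 1 bond to O → oxidation state 0.
Δ = 0 − (+2) = -2, so this is a reduction at C2.

-2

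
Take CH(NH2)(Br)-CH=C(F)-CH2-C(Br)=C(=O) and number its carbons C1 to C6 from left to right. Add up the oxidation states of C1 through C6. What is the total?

Count +1 for every bond to an atom more electronegative than carbon and −1 for every bond to one less electronegative; C–C bonds are 0. Tallying each carbon:
C1: 1C, 1H, 1N, 1Br → 0 − 1 + 1 + 1 = +1
C2: 3C, 1H → 0 − 1 = -1
C3: 3C, 1F → 0 + 1 = +1
C4: 2C, 2H → 0 − 2 = -2
C5: 3C, 1Br → 0 + 1 = +1
C6: 2C, 2O → 0 + 2 = +2
Sum = +1 − 1 + 1 − 2 + 1 + 2 = +2.

+2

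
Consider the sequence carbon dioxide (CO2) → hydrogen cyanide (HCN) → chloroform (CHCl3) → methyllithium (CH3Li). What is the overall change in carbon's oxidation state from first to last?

Carbon oxidation states along the series — carbon dioxide: +4, hydrogen cyanide: +2, chloroform: +2, methyllithium: -4.
Net change = -4 − (+4) = -8.

-8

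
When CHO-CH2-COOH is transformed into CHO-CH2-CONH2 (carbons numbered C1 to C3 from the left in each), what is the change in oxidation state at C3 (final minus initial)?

Before: C3 has 1 bond to C, 3 bonds to O → oxidation state +3.
After: C3 has 1 bond to C, 2 bonds to O, 1 bond to N → oxidation state +3.
Δ = +3 − (+3) = 0, so no net redox change at C3.

0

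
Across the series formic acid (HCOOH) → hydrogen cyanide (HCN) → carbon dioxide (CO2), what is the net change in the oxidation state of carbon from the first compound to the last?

+2

Carbon oxidation states along the series — formic acid: +2, hydrogen cyanide: +2, carbon dioxide: +4.
Net change = +4 − (+2) = +2.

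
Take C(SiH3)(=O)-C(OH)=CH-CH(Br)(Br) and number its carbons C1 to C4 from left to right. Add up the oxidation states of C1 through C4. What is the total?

+2

Tallying each carbon's bonds:
C1: 1C, 2O, 1Si → 0 + 2 − 1 = +1
C2: 3C, 1O → 0 + 1 = +1
C3: 3C, 1H → 0 − 1 = -1
C4: 1C, 1H, 2Br → 0 − 1 + 2 = +1
Sum = +1 + 1 − 1 + 1 = +2.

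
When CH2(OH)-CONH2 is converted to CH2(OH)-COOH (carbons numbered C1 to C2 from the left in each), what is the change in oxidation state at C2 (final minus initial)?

Before: C2 has 1 bond to C, 2 bonds to O, 1 bond to N → oxidation state +3.
After: C2 has 1 bond to C, 3 bonds to O → oxidation state +3.
Δ = +3 − (+3) = 0, so no net redox change at C2.

0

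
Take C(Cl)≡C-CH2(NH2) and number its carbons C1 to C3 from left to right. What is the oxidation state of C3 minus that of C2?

C3: 1C, 2H, 1N → 0 − 2 + 1 = -1
C2: 4C → 0 = 0
Difference: -1 − (0) = -1.

-1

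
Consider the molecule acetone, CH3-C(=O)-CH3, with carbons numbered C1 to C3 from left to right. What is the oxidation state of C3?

C3 has one bond to H (-1), one bond to H (-1), one bond to H (-1), one bond to C (0).
Oxidation state = -1 − 1 − 1 + 0 = -3.

-3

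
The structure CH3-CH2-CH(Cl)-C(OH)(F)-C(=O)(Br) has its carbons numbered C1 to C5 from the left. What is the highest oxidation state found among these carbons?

Each bond to a more electronegative atom (O, N, halogen) counts +1, each bond to a less electronegative atom (H, metal, B, Si) counts −1, and each C–C bond counts 0. Tallying each carbon:
C1: 1C, 3H → 0 − 3 = -3
C2: 2C, 2H → 0 − 2 = -2
C3: 2C, 1H, 1Cl → 0 − 1 + 1 = 0
C4: 2C, 1O, 1F → 0 + 1 + 1 = +2
C5: 1C, 2O, 1Br → 0 + 2 + 1 = +3
The highest value is +3.

+3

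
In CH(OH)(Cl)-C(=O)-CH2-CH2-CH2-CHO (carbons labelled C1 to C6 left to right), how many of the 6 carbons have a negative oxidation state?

Each bond to a more electronegative atom (O, N, halogen) counts +1, each bond to a less electronegative atom (H, metal, B, Si) counts −1, and each C–C bond counts 0. Tallying each carbon:
C1: 1C, 1H, 1O, 1Cl → 0 − 1 + 1 + 1 = +1
C2: 2C, 2O → 0 + 2 = +2
C3: 2C, 2H → 0 − 2 = -2
C4: 2C, 2H → 0 − 2 = -2
C5: 2C, 2H → 0 − 2 = -2
C6: 1C, 1H, 2O → 0 − 1 + 2 = +1
3 carbons (C3, C4, C5) meet the condition.

3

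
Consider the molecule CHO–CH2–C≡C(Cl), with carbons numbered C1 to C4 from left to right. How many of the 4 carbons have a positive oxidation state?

Bonds to more-electronegative neighbours contribute +1 each, bonds to H or metals contribute −1 each, and C–C bonds contribute 0. Tallying each carbon:
C1: 1C, 1H, 2O → 0 − 1 + 2 = +1
C2: 2C, 2H → 0 − 2 = -2
C3: 4C → 0 = 0
C4: 3C, 1Cl → 0 + 1 = +1
2 carbons (C1, C4) meet the condition.

2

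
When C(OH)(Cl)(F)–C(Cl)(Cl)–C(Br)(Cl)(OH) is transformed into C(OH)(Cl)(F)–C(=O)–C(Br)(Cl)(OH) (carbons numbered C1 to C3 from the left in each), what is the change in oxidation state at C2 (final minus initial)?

0

Before: C2 has 2 bonds to C, 2 bonds to Cl → oxidation state +2.
After: C2 has 2 bonds to C, 2 bonds to O → oxidation state +2.
Δ = +2 − (+2) = 0, so no net redox change at C2.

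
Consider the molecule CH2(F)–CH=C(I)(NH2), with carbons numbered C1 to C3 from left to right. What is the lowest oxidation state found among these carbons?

Tallying each carbon's bonds:
C1: 1C, 2H, 1F → 0 − 2 + 1 = -1
C2: 3C, 1H → 0 − 1 = -1
C3: 2C, 1N, 1I → 0 + 1 + 1 = +2
The lowest value is -1.

-1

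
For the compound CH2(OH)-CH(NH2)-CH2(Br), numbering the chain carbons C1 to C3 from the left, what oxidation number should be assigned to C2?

0

Each bond to a more electronegative atom (O, N, halogen) counts +1, each bond to a less electronegative atom (H, metal, B, Si) counts −1, and each C–C bond counts 0.
C2 has one bond to C (0), one bond to C (0), one bond to N (+1), one bond to H (-1).
Oxidation state = 0 + 0 + 1 − 1 = 0.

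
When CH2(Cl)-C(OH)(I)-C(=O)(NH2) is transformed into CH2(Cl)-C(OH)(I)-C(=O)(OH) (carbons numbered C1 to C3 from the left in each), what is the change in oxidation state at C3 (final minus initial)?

0

Before: C3 has 1 bond to C, 2 bonds to O, 1 bond to N → oxidation state +3.
After: C3 has 1 bond to C, 3 bonds to O → oxidation state +3.
Δ = +3 − (+3) = 0, so no net redox change at C3.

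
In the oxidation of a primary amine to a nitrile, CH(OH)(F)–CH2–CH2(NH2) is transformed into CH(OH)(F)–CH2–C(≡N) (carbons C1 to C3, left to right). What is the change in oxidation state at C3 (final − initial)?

+4

Before: C3 has 1 bond to C, 2 bonds to H, 1 bond to N → oxidation state -1.
After: C3 has 1 bond to C, 3 bonds to N → oxidation state +3.
Δ = +3 − (-1) = +4, so this is an oxidation at C3.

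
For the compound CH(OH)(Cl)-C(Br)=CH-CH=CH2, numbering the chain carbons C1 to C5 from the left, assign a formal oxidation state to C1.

C1 has one bond to C (0), one bond to O (+1), one bond to Cl (+1), one bond to H (-1).
Oxidation state = 0 + 1 + 1 − 1 = +1.

+1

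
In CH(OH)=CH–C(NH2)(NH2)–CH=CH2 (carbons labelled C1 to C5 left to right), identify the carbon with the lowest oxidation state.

C5

Tallying each carbon's bonds:
C1: 2C, 1H, 1O → 0 − 1 + 1 = 0
C2: 3C, 1H → 0 − 1 = -1
C3: 2C, 2N → 0 + 2 = +2
C4: 3C, 1H → 0 − 1 = -1
C5: 2C, 2H → 0 − 2 = -2
The most reduced carbon is C5 at -2.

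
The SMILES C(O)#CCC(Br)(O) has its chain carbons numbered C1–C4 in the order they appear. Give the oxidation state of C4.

C4 has one bond to C (0), one bond to H (-1), one bond to Br (+1), one bond to O (+1).
Oxidation state = 0 − 1 + 1 + 1 = +1.

+1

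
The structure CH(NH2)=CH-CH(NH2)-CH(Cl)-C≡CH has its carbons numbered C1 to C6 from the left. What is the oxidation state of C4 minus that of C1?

C4: 2C, 1H, 1Cl → 0 − 1 + 1 = 0
C1: 2C, 1H, 1N → 0 − 1 + 1 = 0
Difference: 0 − (0) = 0.

0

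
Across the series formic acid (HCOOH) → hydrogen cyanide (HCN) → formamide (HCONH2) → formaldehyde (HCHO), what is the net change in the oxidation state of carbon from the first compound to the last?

Carbon oxidation states along the series — formic acid: +2, hydrogen cyanide: +2, formamide: +2, formaldehyde: 0.
Net change = 0 − (+2) = -2.

-2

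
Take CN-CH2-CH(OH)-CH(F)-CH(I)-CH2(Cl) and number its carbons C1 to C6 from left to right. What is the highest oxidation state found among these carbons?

Tallying each carbon's bonds:
C1: 1C, 3N → 0 + 3 = +3
C2: 2C, 2H → 0 − 2 = -2
C3: 2C, 1H, 1O → 0 − 1 + 1 = 0
C4: 2C, 1H, 1F → 0 − 1 + 1 = 0
C5: 2C, 1H, 1I → 0 − 1 + 1 = 0
C6: 1C, 2H, 1Cl → 0 − 2 + 1 = -1
The highest value is +3.

+3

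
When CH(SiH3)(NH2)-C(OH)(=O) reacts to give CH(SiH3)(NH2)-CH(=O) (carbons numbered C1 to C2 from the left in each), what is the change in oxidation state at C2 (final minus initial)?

Before: C2 has 1 bond to C, 3 bonds to O → oxidation state +3.
After: C2 has 1 bond to C, 1 bond to H, 2 bonds to O → oxidation state +1.
Δ = +1 − (+3) = -2, so this is a reduction at C2.

-2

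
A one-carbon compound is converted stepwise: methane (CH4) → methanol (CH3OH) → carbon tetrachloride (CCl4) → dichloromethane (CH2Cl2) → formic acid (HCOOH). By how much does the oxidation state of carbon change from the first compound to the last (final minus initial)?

Carbon oxidation states along the series — methane: -4, methanol: -2, carbon tetrachloride: +4, dichloromethane: 0, formic acid: +2.
Net change = +2 − (-4) = +6.

+6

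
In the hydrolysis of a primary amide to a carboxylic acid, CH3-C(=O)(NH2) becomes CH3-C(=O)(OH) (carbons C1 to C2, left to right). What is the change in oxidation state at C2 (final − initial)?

Before: C2 has 1 bond to C, 2 bonds to O, 1 bond to N → oxidation state +3.
After: C2 has 1 bond to C, 3 bonds to O → oxidation state +3.
Δ = +3 − (+3) = 0, so no net redox change at C2.

0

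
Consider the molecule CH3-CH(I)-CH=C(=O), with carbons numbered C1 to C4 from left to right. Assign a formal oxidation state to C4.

+2

Bonds to more-electronegative neighbours contribute +1 each, bonds to H or metals contribute −1 each, and C–C bonds contribute 0.
C4 has a double bond to C (2×0 = 0), a double bond to O (2×+1 = +2).
Oxidation state = 0 + 2 = +2.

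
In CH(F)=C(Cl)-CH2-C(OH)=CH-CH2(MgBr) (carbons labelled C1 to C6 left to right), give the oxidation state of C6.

Bonds to more-electronegative neighbours contribute +1 each, bonds to H or metals contribute −1 each, and C–C bonds contribute 0.
C6 has one bond to C (0), one bond to H (-1), one bond to Mg (-1), one bond to H (-1).
Oxidation state = 0 − 1 − 1 − 1 = -3.

-3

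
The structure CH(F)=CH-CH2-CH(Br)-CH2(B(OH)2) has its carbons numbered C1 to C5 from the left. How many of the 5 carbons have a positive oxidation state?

0

Tallying each carbon's bonds:
C1: 2C, 1H, 1F → 0 − 1 + 1 = 0
C2: 3C, 1H → 0 − 1 = -1
C3: 2C, 2H → 0 − 2 = -2
C4: 2C, 1H, 1Br → 0 − 1 + 1 = 0
C5: 1C, 2H, 1B → 0 − 2 − 1 = -3
0 carbons meet the condition.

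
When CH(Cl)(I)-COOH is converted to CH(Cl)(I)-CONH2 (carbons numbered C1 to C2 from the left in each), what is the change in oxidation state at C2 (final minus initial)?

0

Before: C2 has 1 bond to C, 3 bonds to O → oxidation state +3.
After: C2 has 1 bond to C, 2 bonds to O, 1 bond to N → oxidation state +3.
Δ = +3 − (+3) = 0, so no net redox change at C2.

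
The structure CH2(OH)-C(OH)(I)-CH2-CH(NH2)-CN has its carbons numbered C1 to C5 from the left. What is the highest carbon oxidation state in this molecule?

Bonds to more-electronegative neighbours contribute +1 each, bonds to H or metals contribute −1 each, and C–C bonds contribute 0. Tallying each carbon:
C1: 1C, 2H, 1O → 0 − 2 + 1 = -1
C2: 2C, 1O, 1I → 0 + 1 + 1 = +2
C3: 2C, 2H → 0 − 2 = -2
C4: 2C, 1H, 1N → 0 − 1 + 1 = 0
C5: 1C, 3N → 0 + 3 = +3
The highest value is +3.

+3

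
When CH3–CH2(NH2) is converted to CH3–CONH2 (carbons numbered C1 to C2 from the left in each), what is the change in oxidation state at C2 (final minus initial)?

Before: C2 has 1 bond to C, 2 bonds to H, 1 bond to N → oxidation state -1.
After: C2 has 1 bond to C, 2 bonds to O, 1 bond to N → oxidation state +3.
Δ = +3 − (-1) = +4, so this is an oxidation at C2.

+4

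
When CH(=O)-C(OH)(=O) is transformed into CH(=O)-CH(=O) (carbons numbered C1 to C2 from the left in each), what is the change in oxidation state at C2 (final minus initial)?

Before: C2 has 1 bond to C, 3 bonds to O → oxidation state +3.
After: C2 has 1 bond to C, 1 bond to H, 2 bonds to O → oxidation state +1.
Δ = +1 − (+3) = -2, so this is a reduction at C2.

-2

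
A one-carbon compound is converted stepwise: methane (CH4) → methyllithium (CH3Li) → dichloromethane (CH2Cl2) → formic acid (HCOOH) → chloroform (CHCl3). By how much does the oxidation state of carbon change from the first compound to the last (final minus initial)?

Carbon oxidation states along the series — methane: -4, methyllithium: -4, dichloromethane: 0, formic acid: +2, chloroform: +2.
Net change = +2 − (-4) = +6.

+6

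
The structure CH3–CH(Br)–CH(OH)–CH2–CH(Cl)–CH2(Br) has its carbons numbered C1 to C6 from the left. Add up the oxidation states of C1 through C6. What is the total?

Each bond to a more electronegative atom (O, N, halogen) counts +1, each bond to a less electronegative atom (H, metal, B, Si) counts −1, and each C–C bond counts 0. Tallying each carbon:
C1: 1C, 3H → 0 − 3 = -3
C2: 2C, 1H, 1Br → 0 − 1 + 1 = 0
C3: 2C, 1H, 1O → 0 − 1 + 1 = 0
C4: 2C, 2H → 0 − 2 = -2
C5: 2C, 1H, 1Cl → 0 − 1 + 1 = 0
C6: 1C, 2H, 1Br → 0 − 2 + 1 = -1
Sum = -3 + 0 + 0 − 2 + 0 − 1 = -6.

-6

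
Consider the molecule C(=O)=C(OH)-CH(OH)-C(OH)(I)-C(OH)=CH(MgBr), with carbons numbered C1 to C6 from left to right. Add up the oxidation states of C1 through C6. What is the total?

+4

Tallying each carbon's bonds:
C1: 2C, 2O → 0 + 2 = +2
C2: 3C, 1O → 0 + 1 = +1
C3: 2C, 1H, 1O → 0 − 1 + 1 = 0
C4: 2C, 1O, 1I → 0 + 1 + 1 = +2
C5: 3C, 1O → 0 + 1 = +1
C6: 2C, 1H, 1Mg → 0 − 1 − 1 = -2
Sum = +2 + 1 + 0 + 2 + 1 − 2 = +4.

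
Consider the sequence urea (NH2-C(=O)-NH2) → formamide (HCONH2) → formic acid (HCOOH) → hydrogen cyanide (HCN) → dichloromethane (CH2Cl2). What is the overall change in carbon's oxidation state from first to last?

-4

Carbon oxidation states along the series — urea: +4, formamide: +2, formic acid: +2, hydrogen cyanide: +2, dichloromethane: 0.
Net change = 0 − (+4) = -4.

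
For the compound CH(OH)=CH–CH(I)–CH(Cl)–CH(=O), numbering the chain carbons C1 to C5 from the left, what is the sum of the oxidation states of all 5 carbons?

0

Count +1 for every bond to an atom more electronegative than carbon and −1 for every bond to one less electronegative; C–C bonds are 0. Tallying each carbon:
C1: 2C, 1H, 1O → 0 − 1 + 1 = 0
C2: 3C, 1H → 0 − 1 = -1
C3: 2C, 1H, 1I → 0 − 1 + 1 = 0
C4: 2C, 1H, 1Cl → 0 − 1 + 1 = 0
C5: 1C, 1H, 2O → 0 − 1 + 2 = +1
Sum = 0 − 1 + 0 + 0 + 1 = 0.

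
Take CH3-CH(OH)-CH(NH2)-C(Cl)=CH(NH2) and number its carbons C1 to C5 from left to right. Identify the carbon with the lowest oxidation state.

Bonds to more-electronegative neighbours contribute +1 each, bonds to H or metals contribute −1 each, and C–C bonds contribute 0. Tallying each carbon:
C1: 1C, 3H → 0 − 3 = -3
C2: 2C, 1H, 1O → 0 − 1 + 1 = 0
C3: 2C, 1H, 1N → 0 − 1 + 1 = 0
C4: 3C, 1Cl → 0 + 1 = +1
C5: 2C, 1H, 1N → 0 − 1 + 1 = 0
The most reduced carbon is C1 at -3.

C1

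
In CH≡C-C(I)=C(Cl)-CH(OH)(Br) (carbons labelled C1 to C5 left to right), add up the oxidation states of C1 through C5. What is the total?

Each bond to a more electronegative atom (O, N, halogen) counts +1, each bond to a less electronegative atom (H, metal, B, Si) counts −1, and each C–C bond counts 0. Tallying each carbon:
C1: 3C, 1H → 0 − 1 = -1
C2: 4C → 0 = 0
C3: 3C, 1I → 0 + 1 = +1
C4: 3C, 1Cl → 0 + 1 = +1
C5: 1C, 1H, 1O, 1Br → 0 − 1 + 1 + 1 = +1
Sum = -1 + 0 + 1 + 1 + 1 = +2.

+2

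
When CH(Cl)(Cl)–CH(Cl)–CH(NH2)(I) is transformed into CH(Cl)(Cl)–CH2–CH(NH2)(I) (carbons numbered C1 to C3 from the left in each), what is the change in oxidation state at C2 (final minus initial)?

-2

Before: C2 has 2 bonds to C, 1 bond to H, 1 bond to Cl → oxidation state 0.
After: C2 has 2 bonds to C, 2 bonds to H → oxidation state -2.
Δ = -2 − (0) = -2, so this is a reduction at C2.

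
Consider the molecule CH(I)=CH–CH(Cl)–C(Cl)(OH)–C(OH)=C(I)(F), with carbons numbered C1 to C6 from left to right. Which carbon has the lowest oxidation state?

Tallying each carbon's bonds:
C1: 2C, 1H, 1I → 0 − 1 + 1 = 0
C2: 3C, 1H → 0 − 1 = -1
C3: 2C, 1H, 1Cl → 0 − 1 + 1 = 0
C4: 2C, 1O, 1Cl → 0 + 1 + 1 = +2
C5: 3C, 1O → 0 + 1 = +1
C6: 2C, 1F, 1I → 0 + 1 + 1 = +2
The most reduced carbon is C2 at -1.

C2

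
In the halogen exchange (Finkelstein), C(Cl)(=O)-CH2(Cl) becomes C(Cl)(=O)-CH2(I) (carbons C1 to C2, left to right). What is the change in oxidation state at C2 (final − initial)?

0

Before: C2 has 1 bond to C, 2 bonds to H, 1 bond to Cl → oxidation state -1.
After: C2 has 1 bond to C, 2 bonds to H, 1 bond to I → oxidation state -1.
Δ = -1 − (-1) = 0, so no net redox change at C2.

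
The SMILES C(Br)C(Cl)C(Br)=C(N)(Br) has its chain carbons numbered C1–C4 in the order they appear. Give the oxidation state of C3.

+1

Assign +1 per bond to O/N/halogen, −1 per bond to H or an electropositive element, and 0 per bond to carbon.
C3 has one bond to C (0), a double bond to C (2×0 = 0), one bond to Br (+1).
Oxidation state = 0 + 0 + 1 = +1.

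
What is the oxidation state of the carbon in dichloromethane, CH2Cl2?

Assign +1 per bond to O/N/halogen, −1 per bond to H or an electropositive element, and 0 per bond to carbon.
The carbon has one bond to H (-1), one bond to H (-1), one bond to Cl (+1), one bond to Cl (+1).
Oxidation state = -1 − 1 + 1 + 1 = 0.

0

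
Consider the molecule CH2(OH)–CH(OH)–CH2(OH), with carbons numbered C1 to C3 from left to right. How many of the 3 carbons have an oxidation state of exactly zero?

1

Assign +1 per bond to O/N/halogen, −1 per bond to H or an electropositive element, and 0 per bond to carbon. Tallying each carbon:
C1: 1C, 2H, 1O → 0 − 2 + 1 = -1
C2: 2C, 1H, 1O → 0 − 1 + 1 = 0
C3: 1C, 2H, 1O → 0 − 2 + 1 = -1
1 carbon (C2) meets the condition.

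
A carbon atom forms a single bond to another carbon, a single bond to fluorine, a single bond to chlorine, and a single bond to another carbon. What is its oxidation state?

Assign +1 per bond to O/N/halogen, −1 per bond to H or an electropositive element, and 0 per bond to carbon.
The carbon has one bond to C (0), one bond to C (0), one bond to F (+1), one bond to Cl (+1).
Oxidation state = 0 + 0 + 1 + 1 = +2.

+2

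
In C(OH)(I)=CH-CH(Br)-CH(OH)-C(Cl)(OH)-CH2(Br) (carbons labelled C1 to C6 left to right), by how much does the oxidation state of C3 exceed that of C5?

C3: 2C, 1H, 1Br → 0 − 1 + 1 = 0
C5: 2C, 1O, 1Cl → 0 + 1 + 1 = +2
Difference: 0 − (+2) = -2.

-2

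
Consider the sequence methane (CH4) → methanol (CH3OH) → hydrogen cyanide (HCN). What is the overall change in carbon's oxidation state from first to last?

+6

Carbon oxidation states along the series — methane: -4, methanol: -2, hydrogen cyanide: +2.
Net change = +2 − (-4) = +6.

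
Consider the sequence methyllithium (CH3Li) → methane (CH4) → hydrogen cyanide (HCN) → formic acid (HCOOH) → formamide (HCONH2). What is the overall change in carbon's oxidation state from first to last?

+6

Carbon oxidation states along the series — methyllithium: -4, methane: -4, hydrogen cyanide: +2, formic acid: +2, formamide: +2.
Net change = +2 − (-4) = +6.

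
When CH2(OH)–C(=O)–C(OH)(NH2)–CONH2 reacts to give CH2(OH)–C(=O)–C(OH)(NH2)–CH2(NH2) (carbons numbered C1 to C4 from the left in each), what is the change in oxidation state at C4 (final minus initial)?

-4

Before: C4 has 1 bond to C, 2 bonds to O, 1 bond to N → oxidation state +3.
After: C4 has 1 bond to C, 2 bonds to H, 1 bond to N → oxidation state -1.
Δ = -1 − (+3) = -4, so this is a reduction at C4.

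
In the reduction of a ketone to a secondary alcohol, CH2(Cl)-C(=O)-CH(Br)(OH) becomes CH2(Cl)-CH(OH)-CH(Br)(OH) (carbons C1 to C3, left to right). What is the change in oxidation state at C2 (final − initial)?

Before: C2 has 2 bonds to C, 2 bonds to O → oxidation state +2.
After: C2 has 2 bonds to C, 1 bond to H, 1 bond to O → oxidation state 0.
Δ = 0 − (+2) = -2, so this is a reduction at C2.

-2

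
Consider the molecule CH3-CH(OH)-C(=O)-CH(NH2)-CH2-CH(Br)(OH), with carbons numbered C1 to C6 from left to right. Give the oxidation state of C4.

0

Count +1 for every bond to an atom more electronegative than carbon and −1 for every bond to one less electronegative; C–C bonds are 0.
C4 has one bond to C (0), one bond to C (0), one bond to N (+1), one bond to H (-1).
Oxidation state = 0 + 0 + 1 − 1 = 0.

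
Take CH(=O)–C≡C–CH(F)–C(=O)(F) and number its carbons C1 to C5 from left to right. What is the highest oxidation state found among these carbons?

+3

Assign +1 per bond to O/N/halogen, −1 per bond to H or an electropositive element, and 0 per bond to carbon. Tallying each carbon:
C1: 1C, 1H, 2O → 0 − 1 + 2 = +1
C2: 4C → 0 = 0
C3: 4C → 0 = 0
C4: 2C, 1H, 1F → 0 − 1 + 1 = 0
C5: 1C, 2O, 1F → 0 + 2 + 1 = +3
The highest value is +3.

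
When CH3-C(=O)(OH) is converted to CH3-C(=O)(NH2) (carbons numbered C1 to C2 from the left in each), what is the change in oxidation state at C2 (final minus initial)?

0

Before: C2 has 1 bond to C, 3 bonds to O → oxidation state +3.
After: C2 has 1 bond to C, 2 bonds to O, 1 bond to N → oxidation state +3.
Δ = +3 − (+3) = 0, so no net redox change at C2.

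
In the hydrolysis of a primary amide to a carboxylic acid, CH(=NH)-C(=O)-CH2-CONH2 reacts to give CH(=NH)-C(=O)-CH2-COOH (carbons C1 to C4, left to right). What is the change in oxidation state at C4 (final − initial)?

Before: C4 has 1 bond to C, 2 bonds to O, 1 bond to N → oxidation state +3.
After: C4 has 1 bond to C, 3 bonds to O → oxidation state +3.
Δ = +3 − (+3) = 0, so no net redox change at C4.

0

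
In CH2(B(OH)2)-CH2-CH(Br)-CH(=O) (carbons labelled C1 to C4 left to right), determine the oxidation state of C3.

0

Bonds to more-electronegative neighbours contribute +1 each, bonds to H or metals contribute −1 each, and C–C bonds contribute 0.
C3 has one bond to C (0), one bond to C (0), one bond to Br (+1), one bond to H (-1).
Oxidation state = 0 + 0 + 1 − 1 = 0.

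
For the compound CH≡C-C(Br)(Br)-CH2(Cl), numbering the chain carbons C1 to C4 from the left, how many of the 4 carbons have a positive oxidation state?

1

Each bond to a more electronegative atom (O, N, halogen) counts +1, each bond to a less electronegative atom (H, metal, B, Si) counts −1, and each C–C bond counts 0. Tallying each carbon:
C1: 3C, 1H → 0 − 1 = -1
C2: 4C → 0 = 0
C3: 2C, 2Br → 0 + 2 = +2
C4: 1C, 2H, 1Cl → 0 − 2 + 1 = -1
1 carbon (C3) meets the condition.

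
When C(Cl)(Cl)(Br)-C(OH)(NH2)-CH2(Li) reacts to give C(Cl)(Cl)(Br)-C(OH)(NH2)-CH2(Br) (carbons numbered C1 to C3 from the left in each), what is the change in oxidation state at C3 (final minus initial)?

+2

Before: C3 has 1 bond to C, 2 bonds to H, 1 bond to Li → oxidation state -3.
After: C3 has 1 bond to C, 2 bonds to H, 1 bond to Br → oxidation state -1.
Δ = -1 − (-3) = +2, so this is an oxidation at C3.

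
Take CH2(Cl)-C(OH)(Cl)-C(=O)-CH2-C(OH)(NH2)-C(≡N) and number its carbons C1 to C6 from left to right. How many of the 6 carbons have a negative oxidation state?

2

Tallying each carbon's bonds:
C1: 1C, 2H, 1Cl → 0 − 2 + 1 = -1
C2: 2C, 1O, 1Cl → 0 + 1 + 1 = +2
C3: 2C, 2O → 0 + 2 = +2
C4: 2C, 2H → 0 − 2 = -2
C5: 2C, 1O, 1N → 0 + 1 + 1 = +2
C6: 1C, 3N → 0 + 3 = +3
2 carbons (C1, C4) meet the condition.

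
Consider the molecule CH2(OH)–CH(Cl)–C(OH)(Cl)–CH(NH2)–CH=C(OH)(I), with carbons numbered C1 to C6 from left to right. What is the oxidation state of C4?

0

Count +1 for every bond to an atom more electronegative than carbon and −1 for every bond to one less electronegative; C–C bonds are 0.
C4 has one bond to C (0), one bond to C (0), one bond to H (-1), one bond to N (+1).
Oxidation state = 0 + 0 − 1 + 1 = 0.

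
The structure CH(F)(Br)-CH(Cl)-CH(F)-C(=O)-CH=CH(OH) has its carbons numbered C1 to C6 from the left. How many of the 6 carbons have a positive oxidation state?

Count +1 for every bond to an atom more electronegative than carbon and −1 for every bond to one less electronegative; C–C bonds are 0. Tallying each carbon:
C1: 1C, 1H, 1F, 1Br → 0 − 1 + 1 + 1 = +1
C2: 2C, 1H, 1Cl → 0 − 1 + 1 = 0
C3: 2C, 1H, 1F → 0 − 1 + 1 = 0
C4: 2C, 2O → 0 + 2 = +2
C5: 3C, 1H → 0 − 1 = -1
C6: 2C, 1H, 1O → 0 − 1 + 1 = 0
2 carbons (C1, C4) meet the condition.

2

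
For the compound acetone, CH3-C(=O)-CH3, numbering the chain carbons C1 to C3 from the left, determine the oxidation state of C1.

C1 has one bond to H (-1), one bond to H (-1), one bond to H (-1), one bond to C (0).
Oxidation state = -1 − 1 − 1 + 0 = -3.

-3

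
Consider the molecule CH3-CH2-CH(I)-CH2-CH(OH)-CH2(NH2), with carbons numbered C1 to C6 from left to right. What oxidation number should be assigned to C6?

-1

Count +1 for every bond to an atom more electronegative than carbon and −1 for every bond to one less electronegative; C–C bonds are 0.
C6 has one bond to C (0), one bond to H (-1), one bond to H (-1), one bond to N (+1).
Oxidation state = 0 − 1 − 1 + 1 = -1.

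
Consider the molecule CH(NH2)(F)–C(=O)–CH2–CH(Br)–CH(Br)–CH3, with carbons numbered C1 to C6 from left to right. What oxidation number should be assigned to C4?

0

Each bond to a more electronegative atom (O, N, halogen) counts +1, each bond to a less electronegative atom (H, metal, B, Si) counts −1, and each C–C bond counts 0.
C4 has one bond to C (0), one bond to C (0), one bond to Br (+1), one bond to H (-1).
Oxidation state = 0 + 0 + 1 − 1 = 0.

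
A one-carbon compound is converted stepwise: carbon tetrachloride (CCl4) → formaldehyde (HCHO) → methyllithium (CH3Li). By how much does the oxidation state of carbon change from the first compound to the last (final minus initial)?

-8

Carbon oxidation states along the series — carbon tetrachloride: +4, formaldehyde: 0, methyllithium: -4.
Net change = -4 − (+4) = -8.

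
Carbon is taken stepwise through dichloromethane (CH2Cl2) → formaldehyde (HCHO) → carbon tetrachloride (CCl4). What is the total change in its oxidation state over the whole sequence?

+4

Carbon oxidation states along the series — dichloromethane: 0, formaldehyde: 0, carbon tetrachloride: +4.
Net change = +4 − (0) = +4.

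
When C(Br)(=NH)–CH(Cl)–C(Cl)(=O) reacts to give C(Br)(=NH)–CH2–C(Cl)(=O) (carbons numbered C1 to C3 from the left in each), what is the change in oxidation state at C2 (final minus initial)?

-2

Before: C2 has 2 bonds to C, 1 bond to H, 1 bond to Cl → oxidation state 0.
After: C2 has 2 bonds to C, 2 bonds to H → oxidation state -2.
Δ = -2 − (0) = -2, so this is a reduction at C2.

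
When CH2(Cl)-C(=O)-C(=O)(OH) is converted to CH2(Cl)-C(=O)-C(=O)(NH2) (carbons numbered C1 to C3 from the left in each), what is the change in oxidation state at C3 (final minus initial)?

Before: C3 has 1 bond to C, 3 bonds to O → oxidation state +3.
After: C3 has 1 bond to C, 2 bonds to O, 1 bond to N → oxidation state +3.
Δ = +3 − (+3) = 0, so no net redox change at C3.

0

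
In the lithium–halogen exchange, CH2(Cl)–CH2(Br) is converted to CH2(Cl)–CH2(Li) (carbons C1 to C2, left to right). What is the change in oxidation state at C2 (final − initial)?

Before: C2 has 1 bond to C, 2 bonds to H, 1 bond to Br → oxidation state -1.
After: C2 has 1 bond to C, 2 bonds to H, 1 bond to Li → oxidation state -3.
Δ = -3 − (-1) = -2, so this is a reduction at C2.

-2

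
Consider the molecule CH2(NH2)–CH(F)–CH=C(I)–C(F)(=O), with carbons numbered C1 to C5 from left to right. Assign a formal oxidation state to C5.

+3

C5 has one bond to C (0), one bond to F (+1), a double bond to O (2×+1 = +2).
Oxidation state = 0 + 1 + 2 = +3.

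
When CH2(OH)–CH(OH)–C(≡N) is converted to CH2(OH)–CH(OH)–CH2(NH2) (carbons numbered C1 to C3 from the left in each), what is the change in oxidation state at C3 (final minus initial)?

Before: C3 has 1 bond to C, 3 bonds to N → oxidation state +3.
After: C3 has 1 bond to C, 2 bonds to H, 1 bond to N → oxidation state -1.
Δ = -1 − (+3) = -4, so this is a reduction at C3.

-4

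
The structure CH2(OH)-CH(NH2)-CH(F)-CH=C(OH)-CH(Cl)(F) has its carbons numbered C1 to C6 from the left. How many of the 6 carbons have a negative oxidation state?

Assign +1 per bond to O/N/halogen, −1 per bond to H or an electropositive element, and 0 per bond to carbon. Tallying each carbon:
C1: 1C, 2H, 1O → 0 − 2 + 1 = -1
C2: 2C, 1H, 1N → 0 − 1 + 1 = 0
C3: 2C, 1H, 1F → 0 − 1 + 1 = 0
C4: 3C, 1H → 0 − 1 = -1
C5: 3C, 1O → 0 + 1 = +1
C6: 1C, 1H, 1F, 1Cl → 0 − 1 + 1 + 1 = +1
2 carbons (C1, C4) meet the condition.

2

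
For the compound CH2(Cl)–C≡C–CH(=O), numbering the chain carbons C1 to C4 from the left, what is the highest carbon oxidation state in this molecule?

Tallying each carbon's bonds:
C1: 1C, 2H, 1Cl → 0 − 2 + 1 = -1
C2: 4C → 0 = 0
C3: 4C → 0 = 0
C4: 1C, 1H, 2O → 0 − 1 + 2 = +1
The highest value is +1.

+1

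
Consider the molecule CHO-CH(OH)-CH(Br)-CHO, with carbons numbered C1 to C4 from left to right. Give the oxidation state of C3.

C3 has one bond to C (0), one bond to C (0), one bond to H (-1), one bond to Br (+1).
Oxidation state = 0 + 0 − 1 + 1 = 0.

0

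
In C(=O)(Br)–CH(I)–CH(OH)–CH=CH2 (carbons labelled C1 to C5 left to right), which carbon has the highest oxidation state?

Tallying each carbon's bonds:
C1: 1C, 2O, 1Br → 0 + 2 + 1 = +3
C2: 2C, 1H, 1I → 0 − 1 + 1 = 0
C3: 2C, 1H, 1O → 0 − 1 + 1 = 0
C4: 3C, 1H → 0 − 1 = -1
C5: 2C, 2H → 0 − 2 = -2
The most oxidised carbon is C1 at +3.

C1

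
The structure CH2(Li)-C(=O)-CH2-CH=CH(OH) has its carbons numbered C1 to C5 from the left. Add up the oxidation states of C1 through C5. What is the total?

-4

Assign +1 per bond to O/N/halogen, −1 per bond to H or an electropositive element, and 0 per bond to carbon. Tallying each carbon:
C1: 1C, 2H, 1Li → 0 − 2 − 1 = -3
C2: 2C, 2O → 0 + 2 = +2
C3: 2C, 2H → 0 − 2 = -2
C4: 3C, 1H → 0 − 1 = -1
C5: 2C, 1H, 1O → 0 − 1 + 1 = 0
Sum = -3 + 2 − 2 − 1 + 0 = -4.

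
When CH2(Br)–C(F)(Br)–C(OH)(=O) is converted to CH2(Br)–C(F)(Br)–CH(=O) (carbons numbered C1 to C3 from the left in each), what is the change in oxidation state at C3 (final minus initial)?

Before: C3 has 1 bond to C, 3 bonds to O → oxidation state +3.
After: C3 has 1 bond to C, 1 bond to H, 2 bonds to O → oxidation state +1.
Δ = +1 − (+3) = -2, so this is a reduction at C3.

-2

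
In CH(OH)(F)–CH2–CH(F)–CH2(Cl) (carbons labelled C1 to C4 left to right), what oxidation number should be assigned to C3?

Bonds to more-electronegative neighbours contribute +1 each, bonds to H or metals contribute −1 each, and C–C bonds contribute 0.
C3 has one bond to C (0), one bond to C (0), one bond to F (+1), one bond to H (-1).
Oxidation state = 0 + 0 + 1 − 1 = 0.

0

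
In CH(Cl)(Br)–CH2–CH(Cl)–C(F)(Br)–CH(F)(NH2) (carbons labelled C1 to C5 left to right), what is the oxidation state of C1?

+1

C1 has one bond to C (0), one bond to H (-1), one bond to Cl (+1), one bond to Br (+1).
Oxidation state = 0 − 1 + 1 + 1 = +1.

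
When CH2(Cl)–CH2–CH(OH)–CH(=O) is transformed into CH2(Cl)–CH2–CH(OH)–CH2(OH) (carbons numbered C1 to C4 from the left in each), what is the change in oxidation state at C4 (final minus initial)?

-2

Before: C4 has 1 bond to C, 1 bond to H, 2 bonds to O → oxidation state +1.
After: C4 has 1 bond to C, 2 bonds to H, 1 bond to O → oxidation state -1.
Δ = -1 − (+1) = -2, so this is a reduction at C4.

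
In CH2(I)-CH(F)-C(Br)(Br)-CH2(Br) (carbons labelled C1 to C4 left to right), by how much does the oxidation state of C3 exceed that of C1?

C3: 2C, 2Br → 0 + 2 = +2
C1: 1C, 2H, 1I → 0 − 2 + 1 = -1
Difference: +2 − (-1) = +3.

+3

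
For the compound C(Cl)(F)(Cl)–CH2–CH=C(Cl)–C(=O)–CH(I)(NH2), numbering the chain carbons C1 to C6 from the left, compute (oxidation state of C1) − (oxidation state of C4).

C1: 1C, 1F, 2Cl → 0 + 1 + 2 = +3
C4: 3C, 1Cl → 0 + 1 = +1
Difference: +3 − (+1) = +2.

+2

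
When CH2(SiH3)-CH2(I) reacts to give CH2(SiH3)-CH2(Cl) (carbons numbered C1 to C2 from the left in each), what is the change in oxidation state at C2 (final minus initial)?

0

Before: C2 has 1 bond to C, 2 bonds to H, 1 bond to I → oxidation state -1.
After: C2 has 1 bond to C, 2 bonds to H, 1 bond to Cl → oxidation state -1.
Δ = -1 − (-1) = 0, so no net redox change at C2.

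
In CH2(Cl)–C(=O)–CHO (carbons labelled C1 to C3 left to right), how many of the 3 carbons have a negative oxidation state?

Tallying each carbon's bonds:
C1: 1C, 2H, 1Cl → 0 − 2 + 1 = -1
C2: 2C, 2O → 0 + 2 = +2
C3: 1C, 1H, 2O → 0 − 1 + 2 = +1
1 carbon (C1) meets the condition.

1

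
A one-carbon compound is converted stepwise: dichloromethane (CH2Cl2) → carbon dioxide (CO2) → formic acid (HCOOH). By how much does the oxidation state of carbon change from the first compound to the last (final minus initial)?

Carbon oxidation states along the series — dichloromethane: 0, carbon dioxide: +4, formic acid: +2.
Net change = +2 − (0) = +2.

+2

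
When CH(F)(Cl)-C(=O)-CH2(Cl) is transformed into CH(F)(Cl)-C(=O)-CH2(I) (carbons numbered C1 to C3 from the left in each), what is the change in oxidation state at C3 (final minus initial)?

Before: C3 has 1 bond to C, 2 bonds to H, 1 bond to Cl → oxidation state -1.
After: C3 has 1 bond to C, 2 bonds to H, 1 bond to I → oxidation state -1.
Δ = -1 − (-1) = 0, so no net redox change at C3.

0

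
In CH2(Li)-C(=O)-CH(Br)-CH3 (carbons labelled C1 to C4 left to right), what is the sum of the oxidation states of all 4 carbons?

Assign +1 per bond to O/N/halogen, −1 per bond to H or an electropositive element, and 0 per bond to carbon. Tallying each carbon:
C1: 1C, 2H, 1Li → 0 − 2 − 1 = -3
C2: 2C, 2O → 0 + 2 = +2
C3: 2C, 1H, 1Br → 0 − 1 + 1 = 0
C4: 1C, 3H → 0 − 3 = -3
Sum = -3 + 2 + 0 − 3 = -4.

-4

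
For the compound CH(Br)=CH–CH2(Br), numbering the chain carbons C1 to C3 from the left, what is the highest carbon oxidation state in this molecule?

0

Tallying each carbon's bonds:
C1: 2C, 1H, 1Br → 0 − 1 + 1 = 0
C2: 3C, 1H → 0 − 1 = -1
C3: 1C, 2H, 1Br → 0 − 2 + 1 = -1
The highest value is 0.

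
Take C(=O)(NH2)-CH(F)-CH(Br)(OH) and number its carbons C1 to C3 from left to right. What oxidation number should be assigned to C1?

Assign +1 per bond to O/N/halogen, −1 per bond to H or an electropositive element, and 0 per bond to carbon.
C1 has one bond to C (0), a double bond to O (2×+1 = +2), one bond to N (+1).
Oxidation state = 0 + 2 + 1 = +3.

+3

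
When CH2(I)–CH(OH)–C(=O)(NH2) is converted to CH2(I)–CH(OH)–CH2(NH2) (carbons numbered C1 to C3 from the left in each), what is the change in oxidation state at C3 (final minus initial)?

-4

Before: C3 has 1 bond to C, 2 bonds to O, 1 bond to N → oxidation state +3.
After: C3 has 1 bond to C, 2 bonds to H, 1 bond to N → oxidation state -1.
Δ = -1 − (+3) = -4, so this is a reduction at C3.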